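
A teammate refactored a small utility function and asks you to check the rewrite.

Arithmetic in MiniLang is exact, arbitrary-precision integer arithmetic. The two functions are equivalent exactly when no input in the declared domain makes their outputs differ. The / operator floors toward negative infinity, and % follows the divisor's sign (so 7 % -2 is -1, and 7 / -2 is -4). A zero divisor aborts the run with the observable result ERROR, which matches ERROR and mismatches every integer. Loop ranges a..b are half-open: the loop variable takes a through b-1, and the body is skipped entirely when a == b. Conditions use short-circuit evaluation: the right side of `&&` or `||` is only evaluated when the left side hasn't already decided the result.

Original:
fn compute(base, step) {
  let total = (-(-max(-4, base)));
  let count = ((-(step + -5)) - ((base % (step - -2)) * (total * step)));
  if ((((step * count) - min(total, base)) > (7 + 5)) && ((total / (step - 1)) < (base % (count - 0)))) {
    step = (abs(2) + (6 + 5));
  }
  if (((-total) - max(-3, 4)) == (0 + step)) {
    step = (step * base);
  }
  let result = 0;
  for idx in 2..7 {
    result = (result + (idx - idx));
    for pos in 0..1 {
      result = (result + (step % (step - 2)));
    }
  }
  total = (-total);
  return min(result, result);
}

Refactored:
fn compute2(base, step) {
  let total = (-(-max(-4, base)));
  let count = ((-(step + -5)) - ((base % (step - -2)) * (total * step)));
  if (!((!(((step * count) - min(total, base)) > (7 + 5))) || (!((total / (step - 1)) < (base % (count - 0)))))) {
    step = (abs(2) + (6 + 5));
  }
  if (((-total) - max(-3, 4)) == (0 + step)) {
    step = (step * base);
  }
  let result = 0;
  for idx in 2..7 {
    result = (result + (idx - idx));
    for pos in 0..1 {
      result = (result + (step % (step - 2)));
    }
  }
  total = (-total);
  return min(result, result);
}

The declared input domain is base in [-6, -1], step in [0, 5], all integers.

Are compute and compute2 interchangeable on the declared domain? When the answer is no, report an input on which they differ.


Reading the diff, among the changes: boolean connective usage differs.
One worked example (base=-4, step=5) — compute: total = -4; count = 60; ((((step * count) - min(total, base)) > (7 + 5)) && ((total / (step - 1)) < (base % (count - 0)))) -> true; step = 13; (((-total) - max(-3, 4)) == (0 + step)) -> false; result = 0; [idx=2]; result = 0; [pos=0]; result = 2; [idx=3]; result = 2; [pos=0]; result = 4; [idx=4]; result = 4; [pos=0]; result = 6; [idx=5]; result = 6; [pos=0]; result = 8; [idx=6]; result = 8; [pos=0]; result = 10; total = 4; return 10; compute2: total = -4; count = 60; (!((!(((step * count) - min(total, base)) > (7 + 5))) || (!((total / (step - 1)) < (base % (count - 0)))))) -> true; step = 13; (((-total) - max(-3, 4)) == (0 + step)) -> false; result = 0; [idx=2]; result = 0; [pos=0]; result = 2; [idx=3]; result = 2; [pos=0]; result = 4; [idx=4]; result = 4; [pos=0]; result = 6; [idx=5]; result = 6; [pos=0]; result = 8; [idx=6]; result = 8; [pos=0]; result = 10; total = 4; return 10; agreement on 10.
An exhaustive pass over the 36 declared inputs shows identical outputs.
verdict: equivalent


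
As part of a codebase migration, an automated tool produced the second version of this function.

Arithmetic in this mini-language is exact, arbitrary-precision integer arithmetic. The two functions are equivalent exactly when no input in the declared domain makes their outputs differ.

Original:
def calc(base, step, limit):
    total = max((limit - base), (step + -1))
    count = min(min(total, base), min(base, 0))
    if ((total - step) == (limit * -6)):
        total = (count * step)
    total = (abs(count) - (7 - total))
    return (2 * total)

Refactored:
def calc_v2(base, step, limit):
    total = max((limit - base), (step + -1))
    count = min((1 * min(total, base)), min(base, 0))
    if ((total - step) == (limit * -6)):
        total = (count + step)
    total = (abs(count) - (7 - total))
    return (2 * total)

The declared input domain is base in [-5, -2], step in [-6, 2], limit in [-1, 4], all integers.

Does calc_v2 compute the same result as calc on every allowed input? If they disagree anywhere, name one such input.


Run the pair on base=-5, step=-2, limit=-1.
calc: total=4, then count=-5, then ((total - step) == (limit * -6)) is true, then total=10, then total=8, then returns 16
calc_v2: total=4, then count=-5, then ((total - step) == (limit * -6)) is true, then total=-7, then total=-9, then returns -18
16 vs -18 — the two versions disagree here.
verdict: not equivalent; witness: base=-5, step=-2, limit=-1


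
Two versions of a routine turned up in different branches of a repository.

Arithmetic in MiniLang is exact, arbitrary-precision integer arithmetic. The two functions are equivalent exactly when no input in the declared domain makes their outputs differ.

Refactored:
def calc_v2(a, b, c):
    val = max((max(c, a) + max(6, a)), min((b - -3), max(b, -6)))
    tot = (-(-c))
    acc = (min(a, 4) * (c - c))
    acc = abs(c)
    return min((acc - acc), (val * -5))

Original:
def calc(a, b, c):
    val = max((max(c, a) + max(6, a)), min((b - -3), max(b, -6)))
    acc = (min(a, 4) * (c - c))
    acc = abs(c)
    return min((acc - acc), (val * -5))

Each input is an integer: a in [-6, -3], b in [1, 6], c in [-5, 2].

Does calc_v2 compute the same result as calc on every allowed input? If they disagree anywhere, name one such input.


Behavior is preserved: although local variable names differ; statement counts differ, the outputs never diverge.
One worked example (a=-6, b=6, c=-3) — calc: val := 6 | acc := 0 | acc := 3 | result -30; calc_v2: val := 6 | tot := -3 | acc := 0 | acc := 3 | result -30; agreement on -30.
Every one of the 192 inputs gives matching results.
verdict: equivalent


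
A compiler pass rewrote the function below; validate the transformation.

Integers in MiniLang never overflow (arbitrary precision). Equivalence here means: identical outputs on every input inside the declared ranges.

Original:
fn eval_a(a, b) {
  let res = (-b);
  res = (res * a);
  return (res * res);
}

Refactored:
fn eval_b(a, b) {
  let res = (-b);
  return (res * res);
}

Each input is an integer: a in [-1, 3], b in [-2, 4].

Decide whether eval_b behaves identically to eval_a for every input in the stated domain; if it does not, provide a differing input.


Take a=0, b=-2.
eval_a: res=2, then res=0, then returns 0
eval_b: res=2, then returns 4
0 and 4 differ, so these are not the same function on this domain.
verdict: not equivalent; witness: a=0, b=-2


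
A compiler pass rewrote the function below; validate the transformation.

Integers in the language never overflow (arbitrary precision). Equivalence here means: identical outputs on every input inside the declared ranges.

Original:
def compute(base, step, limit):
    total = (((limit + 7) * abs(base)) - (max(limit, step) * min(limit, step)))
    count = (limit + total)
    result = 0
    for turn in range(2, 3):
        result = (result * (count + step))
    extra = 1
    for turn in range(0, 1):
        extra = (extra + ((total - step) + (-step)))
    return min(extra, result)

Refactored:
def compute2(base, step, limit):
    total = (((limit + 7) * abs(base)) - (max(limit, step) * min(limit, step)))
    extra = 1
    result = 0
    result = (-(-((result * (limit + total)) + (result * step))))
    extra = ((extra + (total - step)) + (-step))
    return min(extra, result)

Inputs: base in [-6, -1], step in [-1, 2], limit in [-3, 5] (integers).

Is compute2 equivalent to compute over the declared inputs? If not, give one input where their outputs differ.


The two are interchangeable: local variable names differ; arithmetic usage differs; statement counts differ; loop structure differs, and every declared input agrees.
Spot check at base=-4, step=2, limit=4 — compute: total becomes 36; next count becomes 40; next result becomes 0; next at turn=2:; next result becomes 0; next extra becomes 1; next at turn=0:; next extra becomes 33; next final value 0. compute2: total becomes 36; next extra becomes 1; next result becomes 0; next result becomes 0; next extra becomes 33; next final value 0. Both give 0.
Checked all 216 inputs in the declared domain: the outputs agree on every one.
verdict: equivalent


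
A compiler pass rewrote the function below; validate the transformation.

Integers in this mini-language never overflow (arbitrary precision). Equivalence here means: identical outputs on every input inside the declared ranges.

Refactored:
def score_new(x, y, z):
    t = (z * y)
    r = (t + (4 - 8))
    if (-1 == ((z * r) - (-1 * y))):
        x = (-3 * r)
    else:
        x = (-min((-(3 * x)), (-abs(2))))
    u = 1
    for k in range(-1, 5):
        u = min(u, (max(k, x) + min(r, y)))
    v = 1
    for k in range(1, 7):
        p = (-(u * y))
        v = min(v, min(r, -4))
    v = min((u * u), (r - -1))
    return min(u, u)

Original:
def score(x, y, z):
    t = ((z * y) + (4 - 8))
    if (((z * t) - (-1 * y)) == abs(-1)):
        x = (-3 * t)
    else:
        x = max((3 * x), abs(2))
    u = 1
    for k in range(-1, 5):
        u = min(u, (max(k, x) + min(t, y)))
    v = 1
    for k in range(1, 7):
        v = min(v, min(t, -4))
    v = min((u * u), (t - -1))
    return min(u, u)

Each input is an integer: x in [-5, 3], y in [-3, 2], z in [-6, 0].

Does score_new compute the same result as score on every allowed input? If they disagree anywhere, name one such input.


Evaluate both at x=-5, y=-1, z=-4.
score: t=0, then (((z * t) - (-1 * y)) == abs(-1)) is false, then x=2, then u=1, then (k=-1), then u=1, then (k=0), then u=1, then (k=1), then u=1, then (k=2), then u=1, then (k=3), then u=1, then (k=4), then u=1, then v=1, then (k=1), then v=-4, then (k=2), then v=-4, then (k=3), then v=-4, then (k=4), then v=-4, then (k=5), then v=-4, then (k=6), then v=-4, then v=1, then returns 1
score_new: t=4, then r=0, then (-1 == ((z * r) - (-1 * y))) is true, then x=0, then u=1, then (k=-1), then u=-1, then (k=0), then u=-1, then (k=1), then u=-1, then (k=2), then u=-1, then (k=3), then u=-1, then (k=4), then u=-1, then v=1, then (k=1), then p=-1, then v=-4, then (k=2), then p=-1, then v=-4, then (k=3), then p=-1, then v=-4, then (k=4), then p=-1, then v=-4, then (k=5), then p=-1, then v=-4, then (k=6), then p=-1, then v=-4, then v=1, then returns -1
1 and -1 differ, so these are not the same function on this domain.
verdict: not equivalent; witness: x=-5, y=-1, z=-4


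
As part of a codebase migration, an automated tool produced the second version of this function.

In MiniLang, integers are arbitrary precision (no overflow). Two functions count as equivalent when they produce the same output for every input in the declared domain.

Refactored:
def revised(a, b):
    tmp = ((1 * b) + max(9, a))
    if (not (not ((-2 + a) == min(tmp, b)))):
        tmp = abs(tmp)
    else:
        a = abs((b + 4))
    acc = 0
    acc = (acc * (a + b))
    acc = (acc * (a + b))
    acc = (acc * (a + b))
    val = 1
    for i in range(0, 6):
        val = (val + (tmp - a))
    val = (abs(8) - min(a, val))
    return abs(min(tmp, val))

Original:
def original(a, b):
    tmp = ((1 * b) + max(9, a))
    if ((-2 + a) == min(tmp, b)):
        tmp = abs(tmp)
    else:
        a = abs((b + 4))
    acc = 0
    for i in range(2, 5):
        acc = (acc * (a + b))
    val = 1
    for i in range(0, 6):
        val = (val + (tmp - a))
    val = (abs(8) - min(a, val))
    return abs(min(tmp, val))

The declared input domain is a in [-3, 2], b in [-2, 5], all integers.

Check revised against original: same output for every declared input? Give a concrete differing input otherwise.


Comparing the listings, the differences include: loop structure differs; arithmetic usage differs; statement counts differ; boolean connective usage differs.
Spot check at a=-3, b=3 — original: tmp becomes 12; next ((-2 + a) == min(tmp, b)) evaluates to false; next a becomes 7; next acc becomes 0; next at i=2:; next acc becomes 0; next at i=3:; next acc becomes 0; next at i=4:; next acc becomes 0; next val becomes 1; next at i=0:; next val becomes 6; next at i=1:; next val becomes 11; next at i=2:; next val becomes 16; next at i=3:; next val becomes 21; next at i=4:; next val becomes 26; next at i=5:; next val becomes 31; next val becomes 1; next final value 1. revised: tmp becomes 12; next (not (not ((-2 + a) == min(tmp, b)))) evaluates to false; next a becomes 7; next acc becomes 0; next acc becomes 0; next acc becomes 0; next acc becomes 0; next val becomes 1; next at i=0:; next val becomes 6; next at i=1:; next val becomes 11; next at i=2:; next val becomes 16; next at i=3:; next val becomes 21; next at i=4:; next val becomes 26; next at i=5:; next val becomes 31; next val becomes 1; next final value 1. Both give 1.
Checked all 48 inputs in the declared domain: the outputs agree on every one.
verdict: equivalent


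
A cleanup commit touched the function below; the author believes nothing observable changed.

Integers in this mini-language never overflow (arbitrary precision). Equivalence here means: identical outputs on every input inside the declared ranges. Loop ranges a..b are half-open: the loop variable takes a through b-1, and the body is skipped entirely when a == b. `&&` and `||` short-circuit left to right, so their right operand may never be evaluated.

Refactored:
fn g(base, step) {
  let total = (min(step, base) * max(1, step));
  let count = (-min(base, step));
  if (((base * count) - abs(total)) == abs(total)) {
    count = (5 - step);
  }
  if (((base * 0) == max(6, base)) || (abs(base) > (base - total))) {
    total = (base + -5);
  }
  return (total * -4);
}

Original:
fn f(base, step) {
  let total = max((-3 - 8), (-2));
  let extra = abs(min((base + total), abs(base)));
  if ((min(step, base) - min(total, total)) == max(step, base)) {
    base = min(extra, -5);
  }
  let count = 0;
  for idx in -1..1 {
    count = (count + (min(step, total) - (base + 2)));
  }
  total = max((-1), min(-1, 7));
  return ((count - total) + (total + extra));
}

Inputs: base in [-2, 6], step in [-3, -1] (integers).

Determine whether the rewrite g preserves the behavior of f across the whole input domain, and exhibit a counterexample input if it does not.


Not equivalent: base=-2, step=-3 separates them (-2 vs 28).
f: total becomes -2; next extra becomes 4; next ((min(step, base) - min(total, total)) == max(step, base)) evaluates to false; next count becomes 0; next at idx=-1:; next count becomes -3; next at idx=0:; next count becomes -6; next total becomes -1; next final value -2
g: total becomes -3; next count becomes 3; next (((base * count) - abs(total)) == abs(total)) evaluates to false; next (((base * 0) == max(6, base)) || (abs(base) > (base - total))) evaluates to true; next total becomes -7; next final value 28
verdict: not equivalent; witness: base=-2, step=-3


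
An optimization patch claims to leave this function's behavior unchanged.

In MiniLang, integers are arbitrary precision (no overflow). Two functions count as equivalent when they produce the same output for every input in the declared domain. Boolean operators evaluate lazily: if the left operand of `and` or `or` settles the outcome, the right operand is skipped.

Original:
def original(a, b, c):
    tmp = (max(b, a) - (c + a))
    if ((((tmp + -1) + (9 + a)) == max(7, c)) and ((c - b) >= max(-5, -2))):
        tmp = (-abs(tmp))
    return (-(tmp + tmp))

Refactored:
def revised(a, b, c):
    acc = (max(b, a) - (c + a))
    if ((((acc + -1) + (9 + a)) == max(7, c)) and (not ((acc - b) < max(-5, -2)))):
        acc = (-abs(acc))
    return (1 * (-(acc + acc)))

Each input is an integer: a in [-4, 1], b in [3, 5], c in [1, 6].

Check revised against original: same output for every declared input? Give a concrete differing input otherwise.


Not equivalent: a=-3, b=5, c=6 separates them (4 vs -4).
original: tmp := 2 | ((((tmp + -1) + (9 + a)) == max(7, c)) and ((c - b) >= max(-5, -2))): true | tmp := -2 | result 4
revised: acc := 2 | ((((acc + -1) + (9 + a)) == max(7, c)) and (not ((acc - b) < max(-5, -2)))): false | result -4
verdict: not equivalent; witness: a=-3, b=5, c=6


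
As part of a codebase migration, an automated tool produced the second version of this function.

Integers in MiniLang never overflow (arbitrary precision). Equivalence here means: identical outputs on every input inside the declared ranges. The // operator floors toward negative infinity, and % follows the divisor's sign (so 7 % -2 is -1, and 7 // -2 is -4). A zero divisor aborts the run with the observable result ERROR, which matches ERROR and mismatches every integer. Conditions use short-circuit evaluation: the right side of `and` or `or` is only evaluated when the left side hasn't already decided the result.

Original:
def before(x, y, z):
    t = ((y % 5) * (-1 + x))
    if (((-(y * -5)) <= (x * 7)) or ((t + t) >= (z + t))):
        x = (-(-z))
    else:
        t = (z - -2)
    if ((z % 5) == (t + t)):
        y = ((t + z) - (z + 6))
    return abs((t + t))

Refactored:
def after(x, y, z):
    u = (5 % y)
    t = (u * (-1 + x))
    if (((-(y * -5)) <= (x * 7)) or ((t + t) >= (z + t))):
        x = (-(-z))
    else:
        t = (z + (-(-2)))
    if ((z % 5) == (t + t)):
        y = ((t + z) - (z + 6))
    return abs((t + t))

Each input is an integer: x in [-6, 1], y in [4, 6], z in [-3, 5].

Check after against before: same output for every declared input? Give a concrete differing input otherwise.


Evaluate both at x=-2, y=4, z=-3.
before: t := -12 | (((-(y * -5)) <= (x * 7)) or ((t + t) >= (z + t))): false | t := -1 | ((z % 5) == (t + t)): false | result 2
after: u := 1 | t := -3 | (((-(y * -5)) <= (x * 7)) or ((t + t) >= (z + t))): true | x := -3 | ((z % 5) == (t + t)): false | result 6
2 against 6: the behavior changed.
verdict: not equivalent; witness: x=-2, y=4, z=-3


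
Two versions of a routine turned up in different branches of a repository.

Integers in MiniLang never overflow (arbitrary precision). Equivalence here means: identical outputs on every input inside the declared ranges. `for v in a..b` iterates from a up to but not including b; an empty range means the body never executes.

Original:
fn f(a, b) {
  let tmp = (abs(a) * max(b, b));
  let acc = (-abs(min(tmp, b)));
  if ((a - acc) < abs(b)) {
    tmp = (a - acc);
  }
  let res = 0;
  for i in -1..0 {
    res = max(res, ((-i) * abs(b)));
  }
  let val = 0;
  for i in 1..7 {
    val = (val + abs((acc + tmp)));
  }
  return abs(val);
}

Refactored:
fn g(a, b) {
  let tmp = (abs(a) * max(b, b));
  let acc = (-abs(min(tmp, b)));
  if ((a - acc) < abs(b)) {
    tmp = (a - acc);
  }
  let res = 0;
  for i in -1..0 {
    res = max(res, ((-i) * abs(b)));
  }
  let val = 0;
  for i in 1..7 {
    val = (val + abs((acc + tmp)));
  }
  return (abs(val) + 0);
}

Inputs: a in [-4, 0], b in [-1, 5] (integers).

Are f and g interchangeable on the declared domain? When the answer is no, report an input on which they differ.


Behavior is preserved: although constant usage differs, arithmetic usage differs, the outputs never diverge.
Spot check at a=-3, b=-1 — f: tmp becomes -3; next acc becomes -3; next ((a - acc) < abs(b)) evaluates to true; next tmp becomes 0; next res becomes 0; next at i=-1:; next res becomes 1; next val becomes 0; next at i=1:; next val becomes 3; next at i=2:; next val becomes 6; next at i=3:; next val becomes 9; next at i=4:; next val becomes 12; next at i=5:; next val becomes 15; next at i=6:; next val becomes 18; next final value 18. g: tmp becomes -3; next acc becomes -3; next ((a - acc) < abs(b)) evaluates to true; next tmp becomes 0; next res becomes 0; next at i=-1:; next res becomes 1; next val becomes 0; next at i=1:; next val becomes 3; next at i=2:; next val becomes 6; next at i=3:; next val becomes 9; next at i=4:; next val becomes 12; next at i=5:; next val becomes 15; next at i=6:; next val becomes 18; next final value 18. Both give 18.
Checked all 35 inputs in the declared domain: the outputs agree on every one.
verdict: equivalent


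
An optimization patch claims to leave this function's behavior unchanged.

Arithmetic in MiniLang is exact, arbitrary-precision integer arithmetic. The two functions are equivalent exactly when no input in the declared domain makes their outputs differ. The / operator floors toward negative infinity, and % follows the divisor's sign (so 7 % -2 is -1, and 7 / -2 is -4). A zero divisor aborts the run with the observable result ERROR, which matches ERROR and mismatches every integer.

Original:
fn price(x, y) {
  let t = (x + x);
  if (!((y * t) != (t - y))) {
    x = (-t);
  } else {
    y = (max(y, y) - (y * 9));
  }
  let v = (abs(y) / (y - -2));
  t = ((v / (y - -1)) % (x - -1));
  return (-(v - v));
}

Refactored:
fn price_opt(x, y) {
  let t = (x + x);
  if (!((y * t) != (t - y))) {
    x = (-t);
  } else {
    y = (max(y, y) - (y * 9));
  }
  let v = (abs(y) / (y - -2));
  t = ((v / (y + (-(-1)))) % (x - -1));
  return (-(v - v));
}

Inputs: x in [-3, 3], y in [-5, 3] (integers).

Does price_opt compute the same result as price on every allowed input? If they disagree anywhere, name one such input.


Behavior is preserved: although arithmetic usage differs, the outputs never diverge.
Tracing x=-3, y=3: price: t = -6; (!((y * t) != (t - y))) -> false; y = -24; v = -2; t = 0; return 0 | price_opt: t = -6; (!((y * t) != (t - y))) -> false; y = -24; v = -2; t = 0; return 0 — matching result 0.
Across all 63 domain points the two functions coincide.
verdict: equivalent


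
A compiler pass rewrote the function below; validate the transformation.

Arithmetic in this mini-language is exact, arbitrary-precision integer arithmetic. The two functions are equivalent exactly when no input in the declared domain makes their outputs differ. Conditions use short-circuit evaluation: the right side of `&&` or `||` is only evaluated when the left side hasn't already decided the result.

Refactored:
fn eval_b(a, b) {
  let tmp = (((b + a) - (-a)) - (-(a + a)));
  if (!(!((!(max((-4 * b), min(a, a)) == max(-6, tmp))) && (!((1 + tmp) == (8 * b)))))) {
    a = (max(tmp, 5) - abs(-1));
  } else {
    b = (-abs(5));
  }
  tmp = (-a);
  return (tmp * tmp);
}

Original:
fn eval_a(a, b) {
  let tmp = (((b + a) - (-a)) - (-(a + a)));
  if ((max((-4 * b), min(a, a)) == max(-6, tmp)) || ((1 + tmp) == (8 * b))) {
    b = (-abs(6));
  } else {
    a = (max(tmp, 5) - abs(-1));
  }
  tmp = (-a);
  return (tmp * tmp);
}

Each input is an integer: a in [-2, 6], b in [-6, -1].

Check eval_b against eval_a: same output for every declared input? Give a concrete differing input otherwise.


The one real change (`6` became `5`) has no effect anywhere in the declared ranges.
One worked example (a=-2, b=-5) — eval_a: tmp = -13; ((max((-4 * b), min(a, a)) == max(-6, tmp)) || ((1 + tmp) == (8 * b))) -> false; a = 4; tmp = -4; return 16; eval_b: tmp = -13; (!(!((!(max((-4 * b), min(a, a)) == max(-6, tmp))) && (!((1 + tmp) == (8 * b)))))) -> true; a = 4; tmp = -4; return 16; agreement on 16.
An exhaustive pass over the 54 declared inputs shows identical outputs.
verdict: equivalent


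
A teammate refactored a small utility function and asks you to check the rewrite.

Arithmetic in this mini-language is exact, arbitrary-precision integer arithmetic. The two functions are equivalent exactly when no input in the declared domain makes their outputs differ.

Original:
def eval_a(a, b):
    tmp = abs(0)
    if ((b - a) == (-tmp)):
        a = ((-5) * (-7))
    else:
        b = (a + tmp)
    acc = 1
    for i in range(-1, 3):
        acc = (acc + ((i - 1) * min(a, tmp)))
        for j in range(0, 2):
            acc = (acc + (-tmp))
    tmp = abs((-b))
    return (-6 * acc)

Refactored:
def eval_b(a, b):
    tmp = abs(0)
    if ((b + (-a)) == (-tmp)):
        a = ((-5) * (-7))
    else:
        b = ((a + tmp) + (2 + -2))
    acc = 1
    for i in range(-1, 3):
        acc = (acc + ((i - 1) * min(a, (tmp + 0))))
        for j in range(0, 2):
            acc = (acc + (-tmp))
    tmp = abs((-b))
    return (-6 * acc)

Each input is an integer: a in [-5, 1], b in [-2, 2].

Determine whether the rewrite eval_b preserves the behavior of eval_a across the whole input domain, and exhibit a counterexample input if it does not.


Side by side, the visible changes include: constant usage differs; arithmetic usage differs.
Spot check at a=1, b=1 — eval_a: tmp becomes 0; next ((b - a) == (-tmp)) evaluates to true; next a becomes 35; next acc becomes 1; next at i=-1:; next acc becomes 1; next at j=0:; next acc becomes 1; next at j=1:; next acc becomes 1; next at i=0:; next acc becomes 1; next at j=0:; next acc becomes 1; next at j=1:; next acc becomes 1; next at i=1:; next acc becomes 1; next at j=0:; next acc becomes 1; next at j=1:; next acc becomes 1; next at i=2:; next acc becomes 1; next at j=0:; next acc becomes 1; next at j=1:; next acc becomes 1; next tmp becomes 1; next final value -6. eval_b: tmp becomes 0; next ((b + (-a)) == (-tmp)) evaluates to true; next a becomes 35; next acc becomes 1; next at i=-1:; next acc becomes 1; next at j=0:; next acc becomes 1; next at j=1:; next acc becomes 1; next at i=0:; next acc becomes 1; next at j=0:; next acc becomes 1; next at j=1:; next acc becomes 1; next at i=1:; next acc becomes 1; next at j=0:; next acc becomes 1; next at j=1:; next acc becomes 1; next at i=2:; next acc becomes 1; next at j=0:; next acc becomes 1; next at j=1:; next acc becomes 1; next tmp becomes 1; next final value -6. Both give -6.
Sweeping the whole domain (35 inputs) finds no disagreement.
verdict: equivalent


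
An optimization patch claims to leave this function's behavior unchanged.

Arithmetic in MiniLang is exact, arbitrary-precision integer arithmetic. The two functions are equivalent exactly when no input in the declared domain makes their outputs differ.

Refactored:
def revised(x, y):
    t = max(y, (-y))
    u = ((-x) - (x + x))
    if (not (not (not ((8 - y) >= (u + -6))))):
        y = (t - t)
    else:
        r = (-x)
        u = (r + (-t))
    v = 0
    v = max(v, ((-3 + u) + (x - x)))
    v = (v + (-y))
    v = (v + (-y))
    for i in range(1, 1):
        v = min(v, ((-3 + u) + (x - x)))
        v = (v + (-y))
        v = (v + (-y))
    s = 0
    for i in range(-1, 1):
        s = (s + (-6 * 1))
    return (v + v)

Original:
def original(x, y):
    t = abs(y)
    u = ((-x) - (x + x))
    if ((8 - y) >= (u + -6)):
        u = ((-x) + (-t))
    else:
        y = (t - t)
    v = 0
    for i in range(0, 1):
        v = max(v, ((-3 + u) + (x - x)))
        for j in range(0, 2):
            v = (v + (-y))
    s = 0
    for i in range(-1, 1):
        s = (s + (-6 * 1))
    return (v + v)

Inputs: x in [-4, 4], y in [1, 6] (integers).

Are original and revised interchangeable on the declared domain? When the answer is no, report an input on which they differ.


The suspicious edit (`max(v, ((-3 + u) + (x - x)))` became `min(v, ((-3 + u) + (x - x)))`) never changes the result for any input inside the declared domain; all 54 inputs agree.
verdict: equivalent


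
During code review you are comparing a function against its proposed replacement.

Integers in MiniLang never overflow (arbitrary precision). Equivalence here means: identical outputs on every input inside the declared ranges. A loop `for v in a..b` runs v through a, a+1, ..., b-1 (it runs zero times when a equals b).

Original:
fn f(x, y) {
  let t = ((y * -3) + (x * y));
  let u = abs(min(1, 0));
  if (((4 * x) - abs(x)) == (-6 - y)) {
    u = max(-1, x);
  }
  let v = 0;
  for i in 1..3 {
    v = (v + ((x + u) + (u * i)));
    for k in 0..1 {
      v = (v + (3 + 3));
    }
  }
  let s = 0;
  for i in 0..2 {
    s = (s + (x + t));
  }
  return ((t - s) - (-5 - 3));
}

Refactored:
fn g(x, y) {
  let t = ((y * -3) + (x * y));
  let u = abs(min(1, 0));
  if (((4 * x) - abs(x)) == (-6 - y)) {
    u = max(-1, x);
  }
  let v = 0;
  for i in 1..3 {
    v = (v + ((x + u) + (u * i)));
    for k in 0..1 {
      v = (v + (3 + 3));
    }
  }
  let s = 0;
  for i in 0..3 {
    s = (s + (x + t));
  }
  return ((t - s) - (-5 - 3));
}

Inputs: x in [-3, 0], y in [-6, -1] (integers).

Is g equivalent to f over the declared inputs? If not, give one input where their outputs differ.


x=-3, y=-6 yields -22 from f but -55 from g.
verdict: not equivalent; witness: x=-3, y=-6


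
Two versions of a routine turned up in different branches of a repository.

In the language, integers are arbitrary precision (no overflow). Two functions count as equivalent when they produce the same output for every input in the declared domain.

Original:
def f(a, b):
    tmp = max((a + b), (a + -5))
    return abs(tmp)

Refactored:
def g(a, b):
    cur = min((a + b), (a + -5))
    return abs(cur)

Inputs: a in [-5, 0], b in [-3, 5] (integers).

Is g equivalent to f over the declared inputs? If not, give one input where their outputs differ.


Evaluate both at a=-5, b=-3.
f: tmp becomes -8; next final value 8
g: cur becomes -10; next final value 10
8 vs 10 — the two versions disagree here.
verdict: not equivalent; witness: a=-5, b=-3


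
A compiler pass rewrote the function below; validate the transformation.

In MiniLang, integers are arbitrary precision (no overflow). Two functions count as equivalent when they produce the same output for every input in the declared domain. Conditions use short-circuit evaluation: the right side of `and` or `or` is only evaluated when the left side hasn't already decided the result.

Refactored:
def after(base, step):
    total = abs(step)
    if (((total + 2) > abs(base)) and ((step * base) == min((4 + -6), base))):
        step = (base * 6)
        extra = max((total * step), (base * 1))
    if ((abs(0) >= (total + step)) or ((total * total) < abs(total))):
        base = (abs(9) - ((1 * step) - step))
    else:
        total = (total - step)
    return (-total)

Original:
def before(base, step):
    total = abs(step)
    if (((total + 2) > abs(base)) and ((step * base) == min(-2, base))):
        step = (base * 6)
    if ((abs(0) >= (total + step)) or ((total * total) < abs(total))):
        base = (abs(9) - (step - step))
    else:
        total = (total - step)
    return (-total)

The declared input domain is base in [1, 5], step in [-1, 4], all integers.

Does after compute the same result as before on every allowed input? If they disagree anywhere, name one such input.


Side by side, the visible changes include: constant usage differs, plus arithmetic usage differs, plus local variable names differ, plus statement counts differ, plus min/max/abs usage differs.
One worked example (base=3, step=1) — before: total becomes 1; next (((total + 2) > abs(base)) and ((step * base) == min(-2, base))) evaluates to false; next ((abs(0) >= (total + step)) or ((total * total) < abs(total))) evaluates to false; next total becomes 0; next final value 0; after: total becomes 1; next (((total + 2) > abs(base)) and ((step * base) == min((4 + -6), base))) evaluates to false; next ((abs(0) >= (total + step)) or ((total * total) < abs(total))) evaluates to false; next total becomes 0; next final value 0; agreement on 0.
Sweeping the whole domain (30 inputs) finds no disagreement.
verdict: equivalent


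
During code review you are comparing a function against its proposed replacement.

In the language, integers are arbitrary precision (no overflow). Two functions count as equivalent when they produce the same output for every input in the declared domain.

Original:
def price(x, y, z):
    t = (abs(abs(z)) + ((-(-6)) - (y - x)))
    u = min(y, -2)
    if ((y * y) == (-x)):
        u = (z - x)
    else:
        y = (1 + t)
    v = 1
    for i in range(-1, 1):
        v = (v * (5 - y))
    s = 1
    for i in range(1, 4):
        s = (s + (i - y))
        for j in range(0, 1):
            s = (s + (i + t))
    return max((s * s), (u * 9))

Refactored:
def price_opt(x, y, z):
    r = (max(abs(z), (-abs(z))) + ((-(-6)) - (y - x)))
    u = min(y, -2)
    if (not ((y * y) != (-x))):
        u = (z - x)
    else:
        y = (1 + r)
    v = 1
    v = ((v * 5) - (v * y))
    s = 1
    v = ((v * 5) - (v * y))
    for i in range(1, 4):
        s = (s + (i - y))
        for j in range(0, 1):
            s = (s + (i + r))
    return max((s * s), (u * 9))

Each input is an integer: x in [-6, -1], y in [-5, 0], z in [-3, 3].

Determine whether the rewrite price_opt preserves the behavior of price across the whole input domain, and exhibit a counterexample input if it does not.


Differences: constant usage differs; also local variable names differ; also min/max/abs usage differs; also loop structure differs; also arithmetic usage differs; also comparison usage differs; also boolean connective usage differs — yet all 252 inputs agree.
verdict: equivalent


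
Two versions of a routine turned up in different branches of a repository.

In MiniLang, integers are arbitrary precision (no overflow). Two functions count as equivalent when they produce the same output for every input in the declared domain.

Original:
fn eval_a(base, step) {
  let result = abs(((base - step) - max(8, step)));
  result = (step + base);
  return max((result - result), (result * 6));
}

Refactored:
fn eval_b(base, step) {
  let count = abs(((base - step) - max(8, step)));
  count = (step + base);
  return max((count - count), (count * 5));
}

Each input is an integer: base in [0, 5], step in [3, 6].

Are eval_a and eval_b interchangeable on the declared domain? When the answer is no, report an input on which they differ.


Try base=0, step=3.
eval_a: result := 11 | result := 3 | result 18
eval_b: count := 11 | count := 3 | result 15
18 vs 15 — the two versions disagree here.
verdict: not equivalent; witness: base=0, step=3


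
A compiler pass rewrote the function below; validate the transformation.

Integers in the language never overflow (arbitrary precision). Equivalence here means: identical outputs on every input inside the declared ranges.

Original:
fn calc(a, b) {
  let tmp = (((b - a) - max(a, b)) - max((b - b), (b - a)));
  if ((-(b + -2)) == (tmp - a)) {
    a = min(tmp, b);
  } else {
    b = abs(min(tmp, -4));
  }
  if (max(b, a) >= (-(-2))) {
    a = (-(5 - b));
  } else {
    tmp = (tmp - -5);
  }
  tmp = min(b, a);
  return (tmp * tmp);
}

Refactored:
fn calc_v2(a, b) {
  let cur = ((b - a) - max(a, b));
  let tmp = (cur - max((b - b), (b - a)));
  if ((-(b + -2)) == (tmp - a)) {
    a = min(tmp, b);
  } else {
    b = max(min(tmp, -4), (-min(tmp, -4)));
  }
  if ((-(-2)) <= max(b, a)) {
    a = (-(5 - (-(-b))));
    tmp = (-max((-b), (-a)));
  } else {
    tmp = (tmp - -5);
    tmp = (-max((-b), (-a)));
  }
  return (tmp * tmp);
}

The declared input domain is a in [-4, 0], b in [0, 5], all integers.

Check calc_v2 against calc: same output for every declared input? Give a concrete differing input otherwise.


Behavior is preserved: although comparison usage differs, and min/max/abs usage differs, and constant usage differs, and local variable names differ, and statement counts differ, the outputs never diverge.
Tracing a=-2, b=3: calc: tmp becomes -3; next ((-(b + -2)) == (tmp - a)) evaluates to true; next a becomes -3; next (max(b, a) >= (-(-2))) evaluates to true; next a becomes -2; next tmp becomes -2; next final value 4 | calc_v2: cur becomes 2; next tmp becomes -3; next ((-(b + -2)) == (tmp - a)) evaluates to true; next a becomes -3; next ((-(-2)) <= max(b, a)) evaluates to true; next a becomes -2; next tmp becomes -2; next final value 4 — matching result 4.
Sweeping the whole domain (30 inputs) finds no disagreement.
verdict: equivalent


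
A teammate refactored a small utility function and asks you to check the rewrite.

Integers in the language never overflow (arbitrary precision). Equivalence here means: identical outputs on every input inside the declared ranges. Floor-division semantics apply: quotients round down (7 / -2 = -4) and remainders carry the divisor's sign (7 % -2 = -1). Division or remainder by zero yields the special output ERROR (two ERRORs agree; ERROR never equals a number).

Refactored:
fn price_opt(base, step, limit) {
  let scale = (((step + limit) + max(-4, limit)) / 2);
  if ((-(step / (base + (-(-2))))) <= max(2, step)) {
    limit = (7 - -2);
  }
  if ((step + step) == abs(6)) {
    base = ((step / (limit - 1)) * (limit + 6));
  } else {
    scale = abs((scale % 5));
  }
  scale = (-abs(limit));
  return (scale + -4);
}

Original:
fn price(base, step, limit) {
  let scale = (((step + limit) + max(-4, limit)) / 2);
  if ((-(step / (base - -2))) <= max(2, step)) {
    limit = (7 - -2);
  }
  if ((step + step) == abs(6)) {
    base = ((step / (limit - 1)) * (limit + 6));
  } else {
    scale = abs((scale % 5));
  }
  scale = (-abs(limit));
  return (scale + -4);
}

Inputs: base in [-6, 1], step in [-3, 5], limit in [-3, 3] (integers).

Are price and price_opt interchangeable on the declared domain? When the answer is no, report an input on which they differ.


The two are interchangeable: arithmetic usage differs, and every declared input agrees.
As a probe, take base=-5, step=5, limit=-3: price runs scale becomes -1; next ((-(step / (base - -2))) <= max(2, step)) evaluates to true; next limit becomes 9; next ((step + step) == abs(6)) evaluates to false; next scale becomes 4; next scale becomes -9; next final value -13; price_opt runs scale becomes -1; next ((-(step / (base + (-(-2))))) <= max(2, step)) evaluates to true; next limit becomes 9; next ((step + step) == abs(6)) evaluates to false; next scale becomes 4; next scale becomes -9; next final value -13; both end at -13.
An exhaustive pass over the 504 declared inputs shows identical outputs.
verdict: equivalent


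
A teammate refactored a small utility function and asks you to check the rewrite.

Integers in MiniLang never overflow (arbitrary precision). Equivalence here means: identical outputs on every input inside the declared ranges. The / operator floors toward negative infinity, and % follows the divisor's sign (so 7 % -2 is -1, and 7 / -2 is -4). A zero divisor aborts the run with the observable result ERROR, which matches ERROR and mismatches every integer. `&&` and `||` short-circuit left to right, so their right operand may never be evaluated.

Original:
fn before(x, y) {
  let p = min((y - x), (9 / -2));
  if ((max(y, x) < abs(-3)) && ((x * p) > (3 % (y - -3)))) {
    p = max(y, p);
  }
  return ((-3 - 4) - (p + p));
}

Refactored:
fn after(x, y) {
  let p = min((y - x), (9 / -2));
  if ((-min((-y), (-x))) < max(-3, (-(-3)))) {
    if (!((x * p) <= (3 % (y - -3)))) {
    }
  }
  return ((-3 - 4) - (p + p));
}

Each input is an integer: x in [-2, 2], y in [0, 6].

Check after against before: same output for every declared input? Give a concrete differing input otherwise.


Input x=-2, y=0: -7 from before versus 3 from after.
verdict: not equivalent; witness: x=-2, y=0


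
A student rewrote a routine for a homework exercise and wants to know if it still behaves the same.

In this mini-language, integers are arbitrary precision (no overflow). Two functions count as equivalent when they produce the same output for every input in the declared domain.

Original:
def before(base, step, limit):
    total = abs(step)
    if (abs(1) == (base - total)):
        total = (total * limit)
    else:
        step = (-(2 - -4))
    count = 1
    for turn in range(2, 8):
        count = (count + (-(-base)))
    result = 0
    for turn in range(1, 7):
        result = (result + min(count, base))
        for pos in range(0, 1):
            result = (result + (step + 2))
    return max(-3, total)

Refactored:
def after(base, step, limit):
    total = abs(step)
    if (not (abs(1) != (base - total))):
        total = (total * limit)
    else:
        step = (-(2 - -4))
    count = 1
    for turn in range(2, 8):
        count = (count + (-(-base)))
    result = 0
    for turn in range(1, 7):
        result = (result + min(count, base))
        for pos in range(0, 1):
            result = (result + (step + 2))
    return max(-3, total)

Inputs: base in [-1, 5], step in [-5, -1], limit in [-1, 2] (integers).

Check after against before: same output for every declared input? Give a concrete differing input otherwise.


The two are interchangeable: boolean connective usage differs; comparison usage differs, and every declared input agrees.
Tracing base=4, step=-3, limit=2: before: total becomes 3; next (abs(1) == (base - total)) evaluates to true; next total becomes 6; next count becomes 1; next at turn=2:; next count becomes 5; next at turn=3:; next count becomes 9; next at turn=4:; next count becomes 13; next at turn=5:; next count becomes 17; next at turn=6:; next count becomes 21; next at turn=7:; next count becomes 25; next result becomes 0; next at turn=1:; next result becomes 4; next at pos=0:; next result becomes 3; next at turn=2:; next result becomes 7; next at pos=0:; next result becomes 6; next at turn=3:; next result becomes 10; next at pos=0:; next result becomes 9; next at turn=4:; next result becomes 13; next at pos=0:; next result becomes 12; next at turn=5:; next result becomes 16; next at pos=0:; next result becomes 15; next at turn=6:; next result becomes 19; next at pos=0:; next result becomes 18; next final value 6 | after: total becomes 3; next (not (abs(1) != (base - total))) evaluates to true; next total becomes 6; next count becomes 1; next at turn=2:; next count becomes 5; next at turn=3:; next count becomes 9; next at turn=4:; next count becomes 13; next at turn=5:; next count becomes 17; next at turn=6:; next count becomes 21; next at turn=7:; next count becomes 25; next result becomes 0; next at turn=1:; next result becomes 4; next at pos=0:; next result becomes 3; next at turn=2:; next result becomes 7; next at pos=0:; next result becomes 6; next at turn=3:; next result becomes 10; next at pos=0:; next result becomes 9; next at turn=4:; next result becomes 13; next at pos=0:; next result becomes 12; next at turn=5:; next result becomes 16; next at pos=0:; next result becomes 15; next at turn=6:; next result becomes 19; next at pos=0:; next result becomes 18; next final value 6 — matching result 6.
Sweeping the whole domain (140 inputs) finds no disagreement.
verdict: equivalent
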